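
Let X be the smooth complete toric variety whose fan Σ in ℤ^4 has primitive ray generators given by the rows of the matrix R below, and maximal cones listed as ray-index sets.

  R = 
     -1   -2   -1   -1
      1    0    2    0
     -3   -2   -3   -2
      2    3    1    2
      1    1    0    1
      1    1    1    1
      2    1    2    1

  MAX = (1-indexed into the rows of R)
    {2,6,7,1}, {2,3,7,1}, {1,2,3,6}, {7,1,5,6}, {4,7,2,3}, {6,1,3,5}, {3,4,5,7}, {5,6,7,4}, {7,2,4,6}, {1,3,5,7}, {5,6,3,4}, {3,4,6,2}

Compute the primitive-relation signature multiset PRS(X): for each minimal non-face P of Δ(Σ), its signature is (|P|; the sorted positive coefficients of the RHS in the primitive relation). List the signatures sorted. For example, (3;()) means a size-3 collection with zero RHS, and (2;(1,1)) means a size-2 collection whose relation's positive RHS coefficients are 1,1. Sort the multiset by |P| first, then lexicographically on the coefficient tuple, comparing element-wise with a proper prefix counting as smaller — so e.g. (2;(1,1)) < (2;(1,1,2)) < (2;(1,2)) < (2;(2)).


3 collections generate NE(X_Σ); each relation:

  P = {1,4}:  v_{1} + v_{4} = v_{5}  ⟹  sig = (2;(1))
  P = {2,5}:  v_{2} + v_{5} = v_{7}  ⟹  sig = (2;(1))
  P = {3,6,7}:  v_{3} + v_{6} + v_{7} = 0  ⟹  sig = (3;())

so the primitive-relation signature multiset is
    (2;(1))
    (2;(1))
    (3;())


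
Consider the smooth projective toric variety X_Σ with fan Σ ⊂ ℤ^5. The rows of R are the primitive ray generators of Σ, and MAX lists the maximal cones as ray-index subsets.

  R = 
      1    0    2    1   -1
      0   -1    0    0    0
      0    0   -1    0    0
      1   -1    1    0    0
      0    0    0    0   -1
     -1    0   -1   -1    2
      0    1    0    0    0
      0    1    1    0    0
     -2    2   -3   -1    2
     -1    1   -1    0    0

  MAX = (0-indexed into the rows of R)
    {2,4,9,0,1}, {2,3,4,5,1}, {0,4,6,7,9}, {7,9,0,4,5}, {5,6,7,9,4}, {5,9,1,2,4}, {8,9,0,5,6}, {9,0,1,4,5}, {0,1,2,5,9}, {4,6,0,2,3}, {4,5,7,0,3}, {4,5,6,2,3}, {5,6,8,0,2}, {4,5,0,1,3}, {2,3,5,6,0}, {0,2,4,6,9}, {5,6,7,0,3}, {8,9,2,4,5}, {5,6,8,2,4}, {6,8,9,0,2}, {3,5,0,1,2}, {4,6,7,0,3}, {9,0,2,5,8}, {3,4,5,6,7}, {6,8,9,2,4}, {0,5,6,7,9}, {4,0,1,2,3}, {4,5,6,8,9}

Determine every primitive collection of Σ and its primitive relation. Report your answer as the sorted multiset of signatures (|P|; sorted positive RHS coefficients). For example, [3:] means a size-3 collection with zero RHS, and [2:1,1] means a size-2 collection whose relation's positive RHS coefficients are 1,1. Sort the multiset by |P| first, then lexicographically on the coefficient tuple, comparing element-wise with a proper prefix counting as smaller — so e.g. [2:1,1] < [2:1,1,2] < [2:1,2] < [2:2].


Minimal non-faces — 11 found among 10 rays, 28 max cones:

  P={1,6}:  v_{1} + v_{6} = 0  ⇒ sig = [2:]
  P={3,9}:  v_{3} + v_{9} = 0  ⇒ sig = [2:]
  P={2,7}:  v_{2} + v_{7} = v_{6}  ⇒ sig = [2:1]
  P={1,7}:  v_{1} + v_{7} = v_{0} + v_{4} + v_{5}  ⇒ sig = [2:1,1,1]
  P={1,8}:  v_{1} + v_{8} = v_{2} + v_{5} + v_{9}  ⇒ sig = [2:1,1,1]
  P={3,8}:  v_{3} + v_{8} = v_{2} + v_{5} + v_{6}  ⇒ sig = [2:1,1,1]
  P={7,8}:  v_{7} + v_{8} = v_{5} + 2·v_{6} + v_{9}  ⇒ sig = [2:1,1,2]
  P={0,4,8}:  v_{0} + v_{4} + v_{8} = v_{6} + v_{9}  ⇒ sig = [3:1,1]
  P={0,2,4,5}:  v_{0} + v_{2} + v_{4} + v_{5} = 0  ⇒ sig = [4:]
  P={0,4,5,6}:  v_{0} + v_{4} + v_{5} + v_{6} = v_{7}  ⇒ sig = [4:1]
  P={2,5,6,9}:  v_{2} + v_{5} + v_{6} + v_{9} = v_{8}  ⇒ sig = [4:1]

so the primitive-relation signature multiset is
    [2:]
    [2:]
    [2:1]
    [2:1,1,1]
    [2:1,1,1]
    [2:1,1,1]
    [2:1,1,2]
    [3:1,1]
    [4:]
    [4:1]
    [4:1]


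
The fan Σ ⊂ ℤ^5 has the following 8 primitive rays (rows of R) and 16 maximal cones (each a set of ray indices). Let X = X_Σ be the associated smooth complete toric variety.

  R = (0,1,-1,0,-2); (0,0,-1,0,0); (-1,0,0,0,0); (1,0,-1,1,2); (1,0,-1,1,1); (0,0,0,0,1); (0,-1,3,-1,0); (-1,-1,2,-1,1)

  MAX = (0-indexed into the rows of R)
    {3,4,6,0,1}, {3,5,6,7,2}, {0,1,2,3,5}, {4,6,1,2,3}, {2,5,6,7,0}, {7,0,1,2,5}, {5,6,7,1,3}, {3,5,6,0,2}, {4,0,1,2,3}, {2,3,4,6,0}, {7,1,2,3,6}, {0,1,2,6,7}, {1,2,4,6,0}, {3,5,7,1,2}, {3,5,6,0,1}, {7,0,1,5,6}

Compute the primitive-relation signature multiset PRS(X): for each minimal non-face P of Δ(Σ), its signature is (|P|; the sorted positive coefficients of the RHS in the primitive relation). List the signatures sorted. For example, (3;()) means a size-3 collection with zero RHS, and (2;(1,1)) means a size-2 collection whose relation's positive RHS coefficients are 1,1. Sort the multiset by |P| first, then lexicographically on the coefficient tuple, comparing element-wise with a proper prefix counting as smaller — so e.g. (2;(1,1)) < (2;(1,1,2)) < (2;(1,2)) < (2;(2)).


Primitive collections (5):

  P = {4,5}:  v_{4} + v_{5} = v_{3} ; sig = (2;(1))
  P = {4,7}:  v_{4} + v_{7} = v_{1} + v_{2} + v_{3} + v_{6} ; sig = (2;(1,1,1,1))
  P = {0,3,7}:  v_{0} + v_{3} + v_{7} = v_{5} ; sig = (3;(1))
  P = {1,2,5,6}:  v_{1} + v_{2} + v_{5} + v_{6} = v_{7} ; sig = (4;(1))
  P = {0,1,2,3,6}:  v_{0} + v_{1} + v_{2} + v_{3} + v_{6} = 0 ; sig = (5;())

Sorted signature multiset PRS(X):
    (2;(1))
    (2;(1,1,1,1))
    (3;(1))
    (4;(1))
    (5;())


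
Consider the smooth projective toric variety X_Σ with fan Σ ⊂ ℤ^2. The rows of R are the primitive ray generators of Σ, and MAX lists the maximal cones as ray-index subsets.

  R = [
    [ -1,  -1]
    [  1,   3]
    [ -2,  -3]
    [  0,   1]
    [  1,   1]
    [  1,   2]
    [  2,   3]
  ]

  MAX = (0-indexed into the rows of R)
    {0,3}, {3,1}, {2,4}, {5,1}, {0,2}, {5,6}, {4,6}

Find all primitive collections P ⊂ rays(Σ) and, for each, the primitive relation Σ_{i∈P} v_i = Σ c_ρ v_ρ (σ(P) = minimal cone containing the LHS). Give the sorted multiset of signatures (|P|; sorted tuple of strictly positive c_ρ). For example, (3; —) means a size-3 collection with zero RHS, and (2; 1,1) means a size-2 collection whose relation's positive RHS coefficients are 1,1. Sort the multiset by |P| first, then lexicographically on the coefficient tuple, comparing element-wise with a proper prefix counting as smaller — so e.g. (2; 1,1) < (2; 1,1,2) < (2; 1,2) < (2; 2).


Minimal non-faces — 14 found among 7 rays, 7 max cones:

  P={0,4}:  v_{0} + v_{4} = 0  ⇒ sig = (2; —)
  P={2,6}:  v_{2} + v_{6} = 0  ⇒ sig = (2; —)
  P={0,5}:  v_{0} + v_{5} = v_{3}  ⇒ sig = (2; 1)
  P={0,6}:  v_{0} + v_{6} = v_{5}  ⇒ sig = (2; 1)
  P={2,5}:  v_{2} + v_{5} = v_{0}  ⇒ sig = (2; 1)
  P={3,4}:  v_{3} + v_{4} = v_{5}  ⇒ sig = (2; 1)
  P={3,5}:  v_{3} + v_{5} = v_{1}  ⇒ sig = (2; 1)
  P={4,5}:  v_{4} + v_{5} = v_{6}  ⇒ sig = (2; 1)
  P={1,2}:  v_{1} + v_{2} = v_{0} + v_{3}  ⇒ sig = (2; 1,1)
  P={0,1}:  v_{0} + v_{1} = 2·v_{3}  ⇒ sig = (2; 2)
  P={1,4}:  v_{1} + v_{4} = 2·v_{5}  ⇒ sig = (2; 2)
  P={2,3}:  v_{2} + v_{3} = 2·v_{0}  ⇒ sig = (2; 2)
  P={3,6}:  v_{3} + v_{6} = 2·v_{5}  ⇒ sig = (2; 2)
  P={1,6}:  v_{1} + v_{6} = 3·v_{5}  ⇒ sig = (2; 3)

Sorted signature multiset PRS(X):
    |P|=2: 14 collections, coeffs (), (), (1), (1), (1), (1), (1), (1), (1,1), (2), (2), (2), (2), (3)


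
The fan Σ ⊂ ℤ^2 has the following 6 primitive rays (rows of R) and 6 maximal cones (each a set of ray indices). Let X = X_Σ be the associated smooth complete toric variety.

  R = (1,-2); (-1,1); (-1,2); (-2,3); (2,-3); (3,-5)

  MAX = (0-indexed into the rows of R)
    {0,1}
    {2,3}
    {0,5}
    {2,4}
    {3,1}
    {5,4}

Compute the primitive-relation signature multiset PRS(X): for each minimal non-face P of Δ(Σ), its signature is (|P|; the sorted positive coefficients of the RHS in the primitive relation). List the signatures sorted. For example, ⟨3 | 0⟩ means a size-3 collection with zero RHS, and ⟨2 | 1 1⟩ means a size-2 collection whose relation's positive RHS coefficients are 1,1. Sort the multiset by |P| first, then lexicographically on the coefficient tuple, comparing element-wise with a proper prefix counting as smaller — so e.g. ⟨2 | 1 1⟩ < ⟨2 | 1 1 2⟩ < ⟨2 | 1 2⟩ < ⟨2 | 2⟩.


Primitive collections (9):

  P = {0,2}:  v_{0} + v_{2} = 0  so sig = ⟨2 | 0⟩
  P = {3,4}:  v_{3} + v_{4} = 0  so sig = ⟨2 | 0⟩
  P = {0,3}:  v_{0} + v_{3} = v_{1}  so sig = ⟨2 | 1⟩
  P = {0,4}:  v_{0} + v_{4} = v_{5}  so sig = ⟨2 | 1⟩
  P = {1,2}:  v_{1} + v_{2} = v_{3}  so sig = ⟨2 | 1⟩
  P = {1,4}:  v_{1} + v_{4} = v_{0}  so sig = ⟨2 | 1⟩
  P = {2,5}:  v_{2} + v_{5} = v_{4}  so sig = ⟨2 | 1⟩
  P = {3,5}:  v_{3} + v_{5} = v_{0}  so sig = ⟨2 | 1⟩
  P = {1,5}:  v_{1} + v_{5} = 2·v_{0}  so sig = ⟨2 | 2⟩

so the primitive-relation signature multiset is
    ⟨2 | 0⟩
    ⟨2 | 0⟩
    ⟨2 | 1⟩
    ⟨2 | 1⟩
    ⟨2 | 1⟩
    ⟨2 | 1⟩
    ⟨2 | 1⟩
    ⟨2 | 1⟩
    ⟨2 | 2⟩


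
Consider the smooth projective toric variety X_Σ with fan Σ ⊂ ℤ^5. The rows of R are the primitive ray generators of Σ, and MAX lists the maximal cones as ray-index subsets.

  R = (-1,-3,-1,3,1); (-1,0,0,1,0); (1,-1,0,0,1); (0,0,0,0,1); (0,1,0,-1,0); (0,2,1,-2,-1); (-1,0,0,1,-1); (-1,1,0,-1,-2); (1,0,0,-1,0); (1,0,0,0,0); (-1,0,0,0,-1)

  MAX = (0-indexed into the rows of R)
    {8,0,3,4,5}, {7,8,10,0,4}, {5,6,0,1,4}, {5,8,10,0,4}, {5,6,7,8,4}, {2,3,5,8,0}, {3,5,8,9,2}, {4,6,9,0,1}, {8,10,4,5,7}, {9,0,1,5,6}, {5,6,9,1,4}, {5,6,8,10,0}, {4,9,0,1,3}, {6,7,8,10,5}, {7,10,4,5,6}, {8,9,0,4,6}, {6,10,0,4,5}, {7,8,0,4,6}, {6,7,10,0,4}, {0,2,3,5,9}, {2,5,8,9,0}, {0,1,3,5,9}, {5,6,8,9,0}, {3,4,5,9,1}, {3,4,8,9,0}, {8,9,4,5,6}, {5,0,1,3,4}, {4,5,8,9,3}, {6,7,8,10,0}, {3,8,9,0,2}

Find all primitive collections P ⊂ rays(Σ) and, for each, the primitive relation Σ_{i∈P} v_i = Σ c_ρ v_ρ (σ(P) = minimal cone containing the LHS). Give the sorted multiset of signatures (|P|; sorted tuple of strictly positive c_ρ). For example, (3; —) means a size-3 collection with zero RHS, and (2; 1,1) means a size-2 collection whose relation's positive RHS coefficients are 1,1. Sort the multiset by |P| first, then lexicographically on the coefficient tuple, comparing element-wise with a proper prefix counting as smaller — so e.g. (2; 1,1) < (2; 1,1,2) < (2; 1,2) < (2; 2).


Minimal non-faces — 18 found among 11 rays, 30 max cones:

  P = {1,8}:  v_{1} + v_{8} = 0  →  sig = (2; —)
  P = {3,6}:  v_{3} + v_{6} = v_{1}  →  sig = (2; 1)
  P = {2,4}:  v_{2} + v_{4} = v_{3} + v_{8}  →  sig = (2; 1,1)
  P = {2,7}:  v_{2} + v_{7} = v_{8} + v_{10}  →  sig = (2; 1,1)
  P = {3,7}:  v_{3} + v_{7} = v_{4} + v_{10}  →  sig = (2; 1,1)
  P = {9,10}:  v_{9} + v_{10} = v_{6} + v_{8}  →  sig = (2; 1,1)
  P = {1,7}:  v_{1} + v_{7} = v_{4} + v_{6} + v_{10}  →  sig = (2; 1,1,1)
  P = {2,6}:  v_{2} + v_{6} = v_{0} + v_{5} + v_{9}  →  sig = (2; 1,1,1)
  P = {2,10}:  v_{2} + v_{10} = v_{0} + v_{5} + v_{8}  →  sig = (2; 1,1,1)
  P = {3,10}:  v_{3} + v_{10} = v_{0} + v_{4} + v_{5}  →  sig = (2; 1,1,1)
  P = {1,2}:  v_{1} + v_{2} = v_{0} + v_{3} + v_{5} + v_{9}  →  sig = (2; 1,1,1,1)
  P = {1,10}:  v_{1} + v_{10} = v_{0} + v_{4} + v_{5} + v_{6}  →  sig = (2; 1,1,1,1)
  P = {7,9}:  v_{7} + v_{9} = v_{4} + 2·v_{6} + 2·v_{8}  →  sig = (2; 1,2,2)
  P = {0,5,7}:  v_{0} + v_{5} + v_{7} = 2·v_{10}  →  sig = (3; 2)
  P = {0,4,5,9}:  v_{0} + v_{4} + v_{5} + v_{9} = 0  →  sig = (4; —)
  P = {4,6,8,10}:  v_{4} + v_{6} + v_{8} + v_{10} = v_{7}  →  sig = (4; 1)
  P = {0,3,5,8,9}:  v_{0} + v_{3} + v_{5} + v_{8} + v_{9} = v_{2}  →  sig = (5; 1)
  P = {0,4,5,6,8}:  v_{0} + v_{4} + v_{5} + v_{6} + v_{8} = v_{10}  →  sig = (5; 1)

so the primitive-relation signature multiset is
[(2; —), (2; 1), (2; 1,1), (2; 1,1), (2; 1,1), (2; 1,1), (2; 1,1,1), (2; 1,1,1), (2; 1,1,1), (2; 1,1,1), (2; 1,1,1,1), (2; 1,1,1,1), (2; 1,2,2), (3; 2), (4; —), (4; 1), (5; 1), (5; 1)]


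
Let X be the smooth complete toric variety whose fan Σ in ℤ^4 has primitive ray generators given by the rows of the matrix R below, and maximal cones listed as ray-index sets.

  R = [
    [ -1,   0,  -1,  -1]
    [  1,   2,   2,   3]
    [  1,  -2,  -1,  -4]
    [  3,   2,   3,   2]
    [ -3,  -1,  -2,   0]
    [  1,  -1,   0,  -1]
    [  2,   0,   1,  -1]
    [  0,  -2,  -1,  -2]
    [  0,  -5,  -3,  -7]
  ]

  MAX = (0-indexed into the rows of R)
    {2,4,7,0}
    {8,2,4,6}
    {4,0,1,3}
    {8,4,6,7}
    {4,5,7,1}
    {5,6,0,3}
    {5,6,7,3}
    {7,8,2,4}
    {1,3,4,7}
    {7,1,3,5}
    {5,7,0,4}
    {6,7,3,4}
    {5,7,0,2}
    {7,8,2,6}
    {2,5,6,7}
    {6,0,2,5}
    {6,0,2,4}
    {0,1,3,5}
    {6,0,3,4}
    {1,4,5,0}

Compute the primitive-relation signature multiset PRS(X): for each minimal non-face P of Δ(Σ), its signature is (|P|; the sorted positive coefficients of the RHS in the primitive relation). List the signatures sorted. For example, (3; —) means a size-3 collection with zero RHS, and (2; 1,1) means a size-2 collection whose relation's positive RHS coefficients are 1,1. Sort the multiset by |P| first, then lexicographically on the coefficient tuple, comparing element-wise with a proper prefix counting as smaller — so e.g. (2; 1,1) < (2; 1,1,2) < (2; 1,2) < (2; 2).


14 collections generate NE(X_Σ); each relation:

  • {1,2}:  v_{1} + v_{2} = v_{6}  so sig = (2; 1)
  • {1,6}:  v_{1} + v_{6} = v_{3}  so sig = (2; 1)
  • {1,8}:  v_{1} + v_{8} = v_{4} + 2·v_{6} + v_{7}  so sig = (2; 1,1,2)
  • {3,8}:  v_{3} + v_{8} = v_{4} + 3·v_{6} + v_{7}  so sig = (2; 1,1,3)
  • {0,8}:  v_{0} + v_{8} = 2·v_{2} + v_{4}  so sig = (2; 1,2)
  • {5,8}:  v_{5} + v_{8} = v_{2} + 2·v_{7}  so sig = (2; 1,2)
  • {2,3}:  v_{2} + v_{3} = 2·v_{6}  so sig = (2; 2)
  • {0,1,7}:  v_{0} + v_{1} + v_{7} = 0  so sig = (3; —)
  • {0,3,7}:  v_{0} + v_{3} + v_{7} = v_{6}  so sig = (3; 1)
  • {0,6,7}:  v_{0} + v_{6} + v_{7} = v_{2}  so sig = (3; 1)
  • {4,5,6}:  v_{4} + v_{5} + v_{6} = v_{7}  so sig = (3; 1)
  • {3,4,5}:  v_{3} + v_{4} + v_{5} = v_{1} + v_{7}  so sig = (3; 1,1)
  • {2,4,5}:  v_{2} + v_{4} + v_{5} = v_{0} + 2·v_{7}  so sig = (3; 1,2)
  • {2,4,6,7}:  v_{2} + v_{4} + v_{6} + v_{7} = v_{8}  so sig = (4; 1)

Sorted signature multiset PRS(X):
[(2; 1), (2; 1), (2; 1,1,2), (2; 1,1,3), (2; 1,2), (2; 1,2), (2; 2), (3; —), (3; 1), (3; 1), (3; 1), (3; 1,1), (3; 1,2), (4; 1)]


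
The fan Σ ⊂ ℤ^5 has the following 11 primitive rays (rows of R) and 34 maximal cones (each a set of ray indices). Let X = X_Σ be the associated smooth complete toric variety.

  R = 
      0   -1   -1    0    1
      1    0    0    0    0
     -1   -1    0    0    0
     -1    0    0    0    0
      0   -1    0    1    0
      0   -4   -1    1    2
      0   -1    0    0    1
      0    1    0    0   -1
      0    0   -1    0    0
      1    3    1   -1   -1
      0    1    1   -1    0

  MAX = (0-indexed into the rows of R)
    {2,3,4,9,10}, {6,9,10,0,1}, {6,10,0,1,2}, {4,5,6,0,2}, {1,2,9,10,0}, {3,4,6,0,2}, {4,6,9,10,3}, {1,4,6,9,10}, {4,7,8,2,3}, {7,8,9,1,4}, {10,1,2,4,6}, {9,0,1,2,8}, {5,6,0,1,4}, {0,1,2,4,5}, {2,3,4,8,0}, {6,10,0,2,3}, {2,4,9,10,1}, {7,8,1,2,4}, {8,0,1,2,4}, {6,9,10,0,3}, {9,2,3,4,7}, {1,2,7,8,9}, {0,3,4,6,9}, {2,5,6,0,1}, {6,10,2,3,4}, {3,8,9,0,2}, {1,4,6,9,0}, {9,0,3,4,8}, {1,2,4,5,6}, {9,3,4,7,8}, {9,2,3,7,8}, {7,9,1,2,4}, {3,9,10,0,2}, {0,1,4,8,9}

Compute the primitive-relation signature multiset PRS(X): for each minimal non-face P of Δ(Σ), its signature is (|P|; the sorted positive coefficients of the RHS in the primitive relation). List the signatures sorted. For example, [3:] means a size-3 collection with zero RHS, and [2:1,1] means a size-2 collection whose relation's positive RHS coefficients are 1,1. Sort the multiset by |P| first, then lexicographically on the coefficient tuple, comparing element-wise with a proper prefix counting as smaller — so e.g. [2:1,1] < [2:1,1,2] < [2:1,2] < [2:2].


16 minimal non-faces of Δ(Σ) (on 11 rays):

  P = {1,3}:  v_{1} + v_{3} = 0 — sig = [2:]
  P = {6,7}:  v_{6} + v_{7} = 0 — sig = [2:]
  P = {0,7}:  v_{0} + v_{7} = v_{8} — sig = [2:1]
  P = {6,8}:  v_{6} + v_{8} = v_{0} — sig = [2:1]
  P = {5,9}:  v_{5} + v_{9} = v_{1} + v_{6} — sig = [2:1,1]
  P = {7,10}:  v_{7} + v_{10} = v_{2} + v_{9} — sig = [2:1,1]
  P = {8,10}:  v_{8} + v_{10} = v_{0} + v_{2} + v_{9} — sig = [2:1,1,1]
  P = {3,5}:  v_{3} + v_{5} = v_{0} + v_{2} + v_{4} + v_{6} — sig = [2:1,1,1,1]
  P = {5,7}:  v_{5} + v_{7} = v_{0} + v_{1} + v_{2} + v_{4} — sig = [2:1,1,1,1]
  P = {5,8}:  v_{5} + v_{8} = 2·v_{0} + v_{1} + v_{2} + v_{4} — sig = [2:1,1,1,2]
  P = {5,10}:  v_{5} + v_{10} = v_{1} + v_{2} + 2·v_{6} — sig = [2:1,1,2]
  P = {0,4,10}:  v_{0} + v_{4} + v_{10} = v_{6} — sig = [3:1]
  P = {2,6,9}:  v_{2} + v_{6} + v_{9} = v_{10} — sig = [3:1]
  P = {0,2,4,9}:  v_{0} + v_{2} + v_{4} + v_{9} = 0 — sig = [4:]
  P = {2,4,8,9}:  v_{2} + v_{4} + v_{8} + v_{9} = v_{7} — sig = [4:1]
  P = {0,1,2,4,6}:  v_{0} + v_{1} + v_{2} + v_{4} + v_{6} = v_{5} — sig = [5:1]

so the primitive-relation signature multiset is
    |P|=2: 11 collections, coeffs (), (), (1), (1), (1,1), (1,1), (1,1,1), (1,1,1,1), (1,1,1,1), (1,1,1,2), (1,1,2)
    |P|=3: 2 collections, coeffs (1), (1)
    |P|=4: 2 collections, coeffs (), (1)
    |P|=5: 1 collection, coeffs (1)


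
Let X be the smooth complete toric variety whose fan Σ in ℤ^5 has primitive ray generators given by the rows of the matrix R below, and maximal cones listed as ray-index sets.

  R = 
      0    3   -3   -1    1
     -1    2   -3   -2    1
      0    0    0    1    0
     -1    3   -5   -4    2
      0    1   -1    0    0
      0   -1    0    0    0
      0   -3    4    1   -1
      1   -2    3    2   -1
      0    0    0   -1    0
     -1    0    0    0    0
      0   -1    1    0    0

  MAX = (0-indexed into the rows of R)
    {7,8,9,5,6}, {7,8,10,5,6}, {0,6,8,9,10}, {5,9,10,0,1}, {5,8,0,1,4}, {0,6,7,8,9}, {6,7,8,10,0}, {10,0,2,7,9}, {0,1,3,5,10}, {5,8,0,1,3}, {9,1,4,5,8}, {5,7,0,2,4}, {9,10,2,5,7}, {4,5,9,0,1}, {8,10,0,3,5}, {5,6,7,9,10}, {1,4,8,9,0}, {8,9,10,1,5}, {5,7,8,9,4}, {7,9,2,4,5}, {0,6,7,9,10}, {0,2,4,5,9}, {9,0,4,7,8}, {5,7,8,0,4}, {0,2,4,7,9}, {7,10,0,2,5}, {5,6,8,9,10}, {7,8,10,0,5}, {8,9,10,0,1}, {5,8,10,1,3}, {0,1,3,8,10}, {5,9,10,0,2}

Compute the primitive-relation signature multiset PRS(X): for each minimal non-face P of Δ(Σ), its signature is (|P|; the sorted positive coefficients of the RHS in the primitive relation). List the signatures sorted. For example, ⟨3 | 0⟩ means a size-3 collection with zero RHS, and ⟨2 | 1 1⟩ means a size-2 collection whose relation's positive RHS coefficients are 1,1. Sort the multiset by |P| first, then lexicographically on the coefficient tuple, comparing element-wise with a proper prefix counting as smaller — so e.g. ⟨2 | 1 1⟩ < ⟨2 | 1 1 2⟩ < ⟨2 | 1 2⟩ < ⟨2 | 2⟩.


Minimal non-faces — 17 found among 11 rays, 32 max cones:

  {1,7}:  v_{1} + v_{7} = 0  ⇒ sig = ⟨2 | 0⟩
  {2,8}:  v_{2} + v_{8} = 0  ⇒ sig = ⟨2 | 0⟩
  {4,10}:  v_{4} + v_{10} = 0  ⇒ sig = ⟨2 | 0⟩
  {1,2}:  v_{1} + v_{2} = v_{0} + v_{5} + v_{9}  ⇒ sig = ⟨2 | 1 1 1⟩
  {1,6}:  v_{1} + v_{6} = v_{8} + v_{9} + v_{10}  ⇒ sig = ⟨2 | 1 1 1⟩
  {2,6}:  v_{2} + v_{6} = v_{7} + v_{9} + v_{10}  ⇒ sig = ⟨2 | 1 1 1⟩
  {4,6}:  v_{4} + v_{6} = v_{7} + v_{8} + v_{9}  ⇒ sig = ⟨2 | 1 1 1⟩
  {2,3}:  v_{2} + v_{3} = v_{0} + v_{1} + v_{5} + v_{10}  ⇒ sig = ⟨2 | 1 1 1 1⟩
  {3,4}:  v_{3} + v_{4} = v_{0} + v_{1} + v_{5} + v_{8}  ⇒ sig = ⟨2 | 1 1 1 1⟩
  {3,7}:  v_{3} + v_{7} = v_{0} + v_{5} + v_{8} + v_{10}  ⇒ sig = ⟨2 | 1 1 1 1⟩
  {3,6}:  v_{3} + v_{6} = v_{1} + v_{8} + 2·v_{10}  ⇒ sig = ⟨2 | 1 1 2⟩
  {3,9}:  v_{3} + v_{9} = 2·v_{1} + v_{10}  ⇒ sig = ⟨2 | 1 2⟩
  {0,5,6}:  v_{0} + v_{5} + v_{6} = v_{10}  ⇒ sig = ⟨3 | 1⟩
  {0,5,7,9}:  v_{0} + v_{5} + v_{7} + v_{9} = v_{2}  ⇒ sig = ⟨4 | 1⟩
  {0,5,8,9}:  v_{0} + v_{5} + v_{8} + v_{9} = v_{1}  ⇒ sig = ⟨4 | 1⟩
  {7,8,9,10}:  v_{7} + v_{8} + v_{9} + v_{10} = v_{6}  ⇒ sig = ⟨4 | 1⟩
  {0,1,5,8,10}:  v_{0} + v_{1} + v_{5} + v_{8} + v_{10} = v_{3}  ⇒ sig = ⟨5 | 1⟩

Hence PRS(X_Σ) =
[⟨2 | 0⟩, ⟨2 | 0⟩, ⟨2 | 0⟩, ⟨2 | 1 1 1⟩, ⟨2 | 1 1 1⟩, ⟨2 | 1 1 1⟩, ⟨2 | 1 1 1⟩, ⟨2 | 1 1 1 1⟩, ⟨2 | 1 1 1 1⟩, ⟨2 | 1 1 1 1⟩, ⟨2 | 1 1 2⟩, ⟨2 | 1 2⟩, ⟨3 | 1⟩, ⟨4 | 1⟩, ⟨4 | 1⟩, ⟨4 | 1⟩, ⟨5 | 1⟩]


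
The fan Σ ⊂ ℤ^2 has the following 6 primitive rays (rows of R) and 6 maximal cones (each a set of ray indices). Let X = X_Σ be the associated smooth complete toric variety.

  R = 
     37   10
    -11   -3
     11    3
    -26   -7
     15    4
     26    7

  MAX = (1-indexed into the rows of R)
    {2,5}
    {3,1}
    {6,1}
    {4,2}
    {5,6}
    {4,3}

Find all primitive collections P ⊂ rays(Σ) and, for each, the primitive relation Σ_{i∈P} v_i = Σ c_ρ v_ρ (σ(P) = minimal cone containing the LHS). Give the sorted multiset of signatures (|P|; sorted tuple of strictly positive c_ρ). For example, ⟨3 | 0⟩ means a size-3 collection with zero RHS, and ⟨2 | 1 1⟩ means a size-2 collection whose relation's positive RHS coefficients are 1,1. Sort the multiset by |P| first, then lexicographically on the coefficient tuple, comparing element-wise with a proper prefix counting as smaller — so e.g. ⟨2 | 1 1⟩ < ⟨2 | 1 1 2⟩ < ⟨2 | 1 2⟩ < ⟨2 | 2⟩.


Σ has 9 primitive collections:

  P = {2,3}:  v_{2} + v_{3} = 0  ⟹  sig = ⟨2 | 0⟩
  P = {4,6}:  v_{4} + v_{6} = 0  ⟹  sig = ⟨2 | 0⟩
  P = {1,2}:  v_{1} + v_{2} = v_{6}  ⟹  sig = ⟨2 | 1⟩
  P = {1,4}:  v_{1} + v_{4} = v_{3}  ⟹  sig = ⟨2 | 1⟩
  P = {2,6}:  v_{2} + v_{6} = v_{5}  ⟹  sig = ⟨2 | 1⟩
  P = {3,5}:  v_{3} + v_{5} = v_{6}  ⟹  sig = ⟨2 | 1⟩
  P = {3,6}:  v_{3} + v_{6} = v_{1}  ⟹  sig = ⟨2 | 1⟩
  P = {4,5}:  v_{4} + v_{5} = v_{2}  ⟹  sig = ⟨2 | 1⟩
  P = {1,5}:  v_{1} + v_{5} = 2·v_{6}  ⟹  sig = ⟨2 | 2⟩

Hence PRS(X_Σ) =
[⟨2 | 0⟩, ⟨2 | 0⟩, ⟨2 | 1⟩, ⟨2 | 1⟩, ⟨2 | 1⟩, ⟨2 | 1⟩, ⟨2 | 1⟩, ⟨2 | 1⟩, ⟨2 | 2⟩]


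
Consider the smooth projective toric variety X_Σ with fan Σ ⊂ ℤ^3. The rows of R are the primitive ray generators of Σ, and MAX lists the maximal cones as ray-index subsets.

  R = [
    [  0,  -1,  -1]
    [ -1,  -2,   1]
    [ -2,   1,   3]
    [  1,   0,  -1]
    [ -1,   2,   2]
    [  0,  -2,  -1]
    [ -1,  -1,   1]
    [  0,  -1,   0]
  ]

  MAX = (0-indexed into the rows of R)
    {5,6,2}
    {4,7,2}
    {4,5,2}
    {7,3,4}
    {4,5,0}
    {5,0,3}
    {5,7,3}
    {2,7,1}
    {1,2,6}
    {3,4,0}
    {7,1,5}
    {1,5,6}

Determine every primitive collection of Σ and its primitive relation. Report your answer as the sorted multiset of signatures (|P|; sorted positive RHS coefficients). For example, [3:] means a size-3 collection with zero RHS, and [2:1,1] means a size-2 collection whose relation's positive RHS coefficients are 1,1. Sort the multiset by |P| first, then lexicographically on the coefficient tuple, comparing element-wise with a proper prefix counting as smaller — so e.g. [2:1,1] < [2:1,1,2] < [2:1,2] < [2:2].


14 minimal non-faces of Δ(Σ) (on 8 rays):

  P = {0,7}:  v_{0} + v_{7} = v_{5}  ⟹  sig = [2:1]
  P = {3,6}:  v_{3} + v_{6} = v_{7}  ⟹  sig = [2:1]
  P = {4,6}:  v_{4} + v_{6} = v_{2}  ⟹  sig = [2:1]
  P = {6,7}:  v_{6} + v_{7} = v_{1}  ⟹  sig = [2:1]
  P = {0,1}:  v_{0} + v_{1} = v_{5} + v_{6}  ⟹  sig = [2:1,1]
  P = {1,4}:  v_{1} + v_{4} = v_{2} + v_{7}  ⟹  sig = [2:1,1]
  P = {2,3}:  v_{2} + v_{3} = v_{4} + v_{7}  ⟹  sig = [2:1,1]
  P = {0,6}:  v_{0} + v_{6} = v_{4} + 2·v_{5}  ⟹  sig = [2:1,2]
  P = {1,3}:  v_{1} + v_{3} = 2·v_{7}  ⟹  sig = [2:2]
  P = {0,2}:  v_{0} + v_{2} = 2·v_{4} + 2·v_{5}  ⟹  sig = [2:2,2]
  P = {3,4,5}:  v_{3} + v_{4} + v_{5} = 0  ⟹  sig = [3:]
  P = {4,5,7}:  v_{4} + v_{5} + v_{7} = v_{6}  ⟹  sig = [3:1]
  P = {2,5,7}:  v_{2} + v_{5} + v_{7} = 2·v_{6}  ⟹  sig = [3:2]
  P = {1,2,5}:  v_{1} + v_{2} + v_{5} = 3·v_{6}  ⟹  sig = [3:3]

Hence PRS(X_Σ) =
    |P|=2: 10 collections, coeffs (1), (1), (1), (1), (1,1), (1,1), (1,1), (1,2), (2), (2,2)
    |P|=3: 4 collections, coeffs (), (1), (2), (3)


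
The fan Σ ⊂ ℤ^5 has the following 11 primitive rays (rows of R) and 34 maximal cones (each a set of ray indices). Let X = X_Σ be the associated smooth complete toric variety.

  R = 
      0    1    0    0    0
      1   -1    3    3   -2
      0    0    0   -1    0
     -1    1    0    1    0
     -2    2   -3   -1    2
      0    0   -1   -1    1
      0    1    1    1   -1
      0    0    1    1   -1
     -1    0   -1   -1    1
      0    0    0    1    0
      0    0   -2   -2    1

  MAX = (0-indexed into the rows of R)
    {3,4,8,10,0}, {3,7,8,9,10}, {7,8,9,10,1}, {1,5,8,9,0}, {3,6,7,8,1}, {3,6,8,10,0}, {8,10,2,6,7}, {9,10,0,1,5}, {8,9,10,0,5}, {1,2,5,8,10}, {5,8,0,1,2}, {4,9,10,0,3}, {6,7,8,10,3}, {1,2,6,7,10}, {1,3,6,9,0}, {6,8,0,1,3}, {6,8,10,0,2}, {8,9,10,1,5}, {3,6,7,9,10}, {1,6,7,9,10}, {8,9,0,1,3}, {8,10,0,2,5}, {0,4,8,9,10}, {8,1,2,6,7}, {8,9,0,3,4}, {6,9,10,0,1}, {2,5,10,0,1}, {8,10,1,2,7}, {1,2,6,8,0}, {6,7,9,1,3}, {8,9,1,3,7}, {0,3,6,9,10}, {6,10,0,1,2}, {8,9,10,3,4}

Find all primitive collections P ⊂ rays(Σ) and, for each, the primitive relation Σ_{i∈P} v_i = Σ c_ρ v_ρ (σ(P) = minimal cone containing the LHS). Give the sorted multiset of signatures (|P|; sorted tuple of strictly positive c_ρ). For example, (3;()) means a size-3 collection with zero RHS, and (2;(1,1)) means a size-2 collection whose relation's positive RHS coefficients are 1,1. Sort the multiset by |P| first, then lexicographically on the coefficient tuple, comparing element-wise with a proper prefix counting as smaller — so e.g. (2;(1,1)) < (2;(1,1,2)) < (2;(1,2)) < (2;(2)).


Primitive collections (16):

  P={2,9}:  v_{2} + v_{9} = 0 ; sig = (2;())
  P={5,7}:  v_{5} + v_{7} = 0 ; sig = (2;())
  P={0,7}:  v_{0} + v_{7} = v_{6} ; sig = (2;(1))
  P={5,6}:  v_{5} + v_{6} = v_{0} ; sig = (2;(1))
  P={1,4}:  v_{1} + v_{4} = v_{3} + v_{9} ; sig = (2;(1,1))
  P={2,3}:  v_{2} + v_{3} = v_{6} + v_{8} ; sig = (2;(1,1))
  P={3,5}:  v_{3} + v_{5} = v_{0} + v_{8} + v_{9} ; sig = (2;(1,1,1))
  P={2,4}:  v_{2} + v_{4} = v_{0} + v_{3} + v_{8} + v_{10} ; sig = (2;(1,1,1,1))
  P={4,6}:  v_{4} + v_{6} = v_{0} + 2·v_{3} + v_{10} ; sig = (2;(1,1,2))
  P={4,7}:  v_{4} + v_{7} = 2·v_{3} + v_{10} ; sig = (2;(1,2))
  P={4,5}:  v_{4} + v_{5} = 2·v_{0} + 2·v_{8} + 2·v_{9} + v_{10} ; sig = (2;(1,2,2,2))
  P={6,8,9}:  v_{6} + v_{8} + v_{9} = v_{3} ; sig = (3;(1))
  P={1,3,10}:  v_{1} + v_{3} + v_{10} = v_{7} + v_{9} ; sig = (3;(1,1))
  P={0,1,8,10}:  v_{0} + v_{1} + v_{8} + v_{10} = 0 ; sig = (4;())
  P={1,6,8,10}:  v_{1} + v_{6} + v_{8} + v_{10} = v_{7} ; sig = (4;(1))
  P={0,3,8,9,10}:  v_{0} + v_{3} + v_{8} + v_{9} + v_{10} = v_{4} ; sig = (5;(1))

Sorted signature multiset PRS(X):
    |P|=2: 11 collections, coeffs (), (), (1), (1), (1,1), (1,1), (1,1,1), (1,1,1,1), (1,1,2), (1,2), (1,2,2,2)
    |P|=3: 2 collections, coeffs (1), (1,1)
    |P|=4: 2 collections, coeffs (), (1)
    |P|=5: 1 collection, coeffs (1)


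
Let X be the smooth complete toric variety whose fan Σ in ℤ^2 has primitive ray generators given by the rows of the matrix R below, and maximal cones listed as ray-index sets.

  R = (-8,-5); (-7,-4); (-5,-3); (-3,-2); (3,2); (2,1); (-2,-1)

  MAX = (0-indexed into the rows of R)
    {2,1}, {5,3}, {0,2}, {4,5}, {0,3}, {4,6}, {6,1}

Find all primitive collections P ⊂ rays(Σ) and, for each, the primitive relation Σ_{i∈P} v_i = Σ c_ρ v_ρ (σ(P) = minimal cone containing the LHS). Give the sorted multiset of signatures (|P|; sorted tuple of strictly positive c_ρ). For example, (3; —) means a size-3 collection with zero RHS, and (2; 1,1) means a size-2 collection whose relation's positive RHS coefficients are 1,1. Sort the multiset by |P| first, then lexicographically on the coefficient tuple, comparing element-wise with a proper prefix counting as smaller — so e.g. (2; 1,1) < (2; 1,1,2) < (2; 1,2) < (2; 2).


14 minimal non-faces of Δ(Σ) (on 7 rays):

  P={3,4}:  v_{3} + v_{4} = 0  →  sig = (2; —)
  P={5,6}:  v_{5} + v_{6} = 0  →  sig = (2; —)
  P={0,4}:  v_{0} + v_{4} = v_{2}  →  sig = (2; 1)
  P={1,5}:  v_{1} + v_{5} = v_{2}  →  sig = (2; 1)
  P={2,3}:  v_{2} + v_{3} = v_{0}  →  sig = (2; 1)
  P={2,4}:  v_{2} + v_{4} = v_{6}  →  sig = (2; 1)
  P={2,5}:  v_{2} + v_{5} = v_{3}  →  sig = (2; 1)
  P={2,6}:  v_{2} + v_{6} = v_{1}  →  sig = (2; 1)
  P={3,6}:  v_{3} + v_{6} = v_{2}  →  sig = (2; 1)
  P={0,5}:  v_{0} + v_{5} = 2·v_{3}  →  sig = (2; 2)
  P={0,6}:  v_{0} + v_{6} = 2·v_{2}  →  sig = (2; 2)
  P={1,3}:  v_{1} + v_{3} = 2·v_{2}  →  sig = (2; 2)
  P={1,4}:  v_{1} + v_{4} = 2·v_{6}  →  sig = (2; 2)
  P={0,1}:  v_{0} + v_{1} = 3·v_{2}  →  sig = (2; 3)

Sorted signature multiset PRS(X):
{ (2; —) ×2,  (2; 1) ×7,  (2; 2) ×4,  (2; 3) }


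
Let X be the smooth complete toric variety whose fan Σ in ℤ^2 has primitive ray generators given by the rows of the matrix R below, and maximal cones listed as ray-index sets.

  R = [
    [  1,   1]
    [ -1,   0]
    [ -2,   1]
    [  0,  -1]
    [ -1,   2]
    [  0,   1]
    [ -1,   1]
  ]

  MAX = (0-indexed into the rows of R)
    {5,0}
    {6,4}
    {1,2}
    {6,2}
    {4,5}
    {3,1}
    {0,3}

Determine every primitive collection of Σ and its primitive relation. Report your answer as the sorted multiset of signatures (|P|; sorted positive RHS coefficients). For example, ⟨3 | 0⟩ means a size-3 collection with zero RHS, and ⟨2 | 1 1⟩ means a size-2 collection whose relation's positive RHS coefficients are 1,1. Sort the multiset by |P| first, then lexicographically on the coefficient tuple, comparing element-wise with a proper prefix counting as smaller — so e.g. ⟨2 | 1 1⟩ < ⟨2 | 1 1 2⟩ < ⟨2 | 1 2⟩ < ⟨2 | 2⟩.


14 collections generate NE(X_Σ); each relation:

  • {3,5}:  v_{3} + v_{5} = 0  ⇒ sig = ⟨2 | 0⟩
  • {0,1}:  v_{0} + v_{1} = v_{5}  ⇒ sig = ⟨2 | 1⟩
  • {0,2}:  v_{0} + v_{2} = v_{4}  ⇒ sig = ⟨2 | 1⟩
  • {1,5}:  v_{1} + v_{5} = v_{6}  ⇒ sig = ⟨2 | 1⟩
  • {1,6}:  v_{1} + v_{6} = v_{2}  ⇒ sig = ⟨2 | 1⟩
  • {3,4}:  v_{3} + v_{4} = v_{6}  ⇒ sig = ⟨2 | 1⟩
  • {3,6}:  v_{3} + v_{6} = v_{1}  ⇒ sig = ⟨2 | 1⟩
  • {5,6}:  v_{5} + v_{6} = v_{4}  ⇒ sig = ⟨2 | 1⟩
  • {0,6}:  v_{0} + v_{6} = 2·v_{5}  ⇒ sig = ⟨2 | 2⟩
  • {1,4}:  v_{1} + v_{4} = 2·v_{6}  ⇒ sig = ⟨2 | 2⟩
  • {2,3}:  v_{2} + v_{3} = 2·v_{1}  ⇒ sig = ⟨2 | 2⟩
  • {2,5}:  v_{2} + v_{5} = 2·v_{6}  ⇒ sig = ⟨2 | 2⟩
  • {0,4}:  v_{0} + v_{4} = 3·v_{5}  ⇒ sig = ⟨2 | 3⟩
  • {2,4}:  v_{2} + v_{4} = 3·v_{6}  ⇒ sig = ⟨2 | 3⟩

Signatures (|P|; sorted positive RHS coefficients), sorted:
    ⟨2 | 0⟩
    ⟨2 | 1⟩
    ⟨2 | 1⟩
    ⟨2 | 1⟩
    ⟨2 | 1⟩
    ⟨2 | 1⟩
    ⟨2 | 1⟩
    ⟨2 | 1⟩
    ⟨2 | 2⟩
    ⟨2 | 2⟩
    ⟨2 | 2⟩
    ⟨2 | 2⟩
    ⟨2 | 3⟩
    ⟨2 | 3⟩


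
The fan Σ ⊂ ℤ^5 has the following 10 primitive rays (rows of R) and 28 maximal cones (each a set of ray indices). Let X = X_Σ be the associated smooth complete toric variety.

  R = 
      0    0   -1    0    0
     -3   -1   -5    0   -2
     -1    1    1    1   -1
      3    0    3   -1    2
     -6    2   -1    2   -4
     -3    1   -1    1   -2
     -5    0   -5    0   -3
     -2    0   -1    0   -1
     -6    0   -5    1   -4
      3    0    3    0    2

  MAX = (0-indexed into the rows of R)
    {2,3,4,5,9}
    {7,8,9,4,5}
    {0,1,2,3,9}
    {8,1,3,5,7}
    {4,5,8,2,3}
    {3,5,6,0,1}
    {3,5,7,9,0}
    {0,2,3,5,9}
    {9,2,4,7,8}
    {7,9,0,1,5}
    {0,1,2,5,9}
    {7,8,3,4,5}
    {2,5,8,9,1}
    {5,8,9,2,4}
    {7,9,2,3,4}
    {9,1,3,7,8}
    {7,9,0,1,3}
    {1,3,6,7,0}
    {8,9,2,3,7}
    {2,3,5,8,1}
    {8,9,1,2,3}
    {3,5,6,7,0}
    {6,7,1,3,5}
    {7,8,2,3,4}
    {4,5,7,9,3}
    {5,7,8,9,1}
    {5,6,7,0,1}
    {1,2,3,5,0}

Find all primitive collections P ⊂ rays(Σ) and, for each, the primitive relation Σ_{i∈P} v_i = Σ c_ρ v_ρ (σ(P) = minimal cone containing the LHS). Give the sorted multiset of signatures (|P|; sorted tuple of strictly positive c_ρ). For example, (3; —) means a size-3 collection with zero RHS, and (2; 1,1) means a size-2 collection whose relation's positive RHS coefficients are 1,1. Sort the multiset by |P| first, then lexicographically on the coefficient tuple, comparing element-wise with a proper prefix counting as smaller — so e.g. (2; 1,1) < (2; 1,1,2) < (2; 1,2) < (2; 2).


14 minimal non-faces of Δ(Σ) (on 10 rays):

  P = {0,8}:  v_{0} + v_{8} = v_{1} + v_{5}  ⟹  sig = (2; 1,1)
  P = {1,4}:  v_{1} + v_{4} = v_{5} + v_{8}  ⟹  sig = (2; 1,1)
  P = {6,9}:  v_{6} + v_{9} = v_{0} + v_{7}  ⟹  sig = (2; 1,1)
  P = {4,6}:  v_{4} + v_{6} = v_{1} + v_{3} + 3·v_{5} + v_{7}  ⟹  sig = (2; 1,1,1,3)
  P = {2,6}:  v_{2} + v_{6} = v_{1} + v_{3} + 2·v_{5}  ⟹  sig = (2; 1,1,2)
  P = {6,8}:  v_{6} + v_{8} = 2·v_{1} + v_{3} + 2·v_{5} + v_{7}  ⟹  sig = (2; 1,1,2,2)
  P = {0,4}:  v_{0} + v_{4} = 2·v_{5}  ⟹  sig = (2; 2)
  P = {0,2,7}:  v_{0} + v_{2} + v_{7} = v_{5}  ⟹  sig = (3; 1)
  P = {1,2,7}:  v_{1} + v_{2} + v_{7} = v_{8}  ⟹  sig = (3; 1)
  P = {2,5,7}:  v_{2} + v_{5} + v_{7} = v_{4}  ⟹  sig = (3; 1)
  P = {1,3,5,9}:  v_{1} + v_{3} + v_{5} + v_{9} = 0  ⟹  sig = (4; —)
  P = {3,5,8,9}:  v_{3} + v_{5} + v_{8} + v_{9} = v_{2} + v_{7}  ⟹  sig = (4; 1,1)
  P = {3,4,8,9}:  v_{3} + v_{4} + v_{8} + v_{9} = 2·v_{2} + 2·v_{7}  ⟹  sig = (4; 2,2)
  P = {0,1,3,5,7}:  v_{0} + v_{1} + v_{3} + v_{5} + v_{7} = v_{6}  ⟹  sig = (5; 1)

Signatures (|P|; sorted positive RHS coefficients), sorted:
    |P|=2: 7 collections, coeffs (1,1), (1,1), (1,1), (1,1,1,3), (1,1,2), (1,1,2,2), (2)
    |P|=3: 3 collections, coeffs (1), (1), (1)
    |P|=4: 3 collections, coeffs (), (1,1), (2,2)
    |P|=5: 1 collection, coeffs (1)


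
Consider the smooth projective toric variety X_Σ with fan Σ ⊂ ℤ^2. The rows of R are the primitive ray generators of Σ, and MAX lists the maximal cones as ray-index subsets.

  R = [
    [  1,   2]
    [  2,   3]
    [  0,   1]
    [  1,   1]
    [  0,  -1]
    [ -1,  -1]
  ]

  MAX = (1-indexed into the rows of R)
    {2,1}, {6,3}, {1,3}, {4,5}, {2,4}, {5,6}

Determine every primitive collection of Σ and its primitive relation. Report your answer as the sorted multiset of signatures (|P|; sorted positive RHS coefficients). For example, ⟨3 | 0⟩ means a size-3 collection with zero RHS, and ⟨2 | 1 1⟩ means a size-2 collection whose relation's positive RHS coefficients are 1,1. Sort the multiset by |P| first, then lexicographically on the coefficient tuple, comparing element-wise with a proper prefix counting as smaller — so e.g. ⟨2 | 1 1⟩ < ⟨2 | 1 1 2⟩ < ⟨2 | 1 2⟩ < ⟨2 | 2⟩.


Primitive collections (9):

  • {3,5}:  v_{3} + v_{5} = 0  so sig = ⟨2 | 0⟩
  • {4,6}:  v_{4} + v_{6} = 0  so sig = ⟨2 | 0⟩
  • {1,4}:  v_{1} + v_{4} = v_{2}  so sig = ⟨2 | 1⟩
  • {1,5}:  v_{1} + v_{5} = v_{4}  so sig = ⟨2 | 1⟩
  • {1,6}:  v_{1} + v_{6} = v_{3}  so sig = ⟨2 | 1⟩
  • {2,6}:  v_{2} + v_{6} = v_{1}  so sig = ⟨2 | 1⟩
  • {3,4}:  v_{3} + v_{4} = v_{1}  so sig = ⟨2 | 1⟩
  • {2,3}:  v_{2} + v_{3} = 2·v_{1}  so sig = ⟨2 | 2⟩
  • {2,5}:  v_{2} + v_{5} = 2·v_{4}  so sig = ⟨2 | 2⟩

so the primitive-relation signature multiset is
    ⟨2 | 0⟩
    ⟨2 | 0⟩
    ⟨2 | 1⟩
    ⟨2 | 1⟩
    ⟨2 | 1⟩
    ⟨2 | 1⟩
    ⟨2 | 1⟩
    ⟨2 | 2⟩
    ⟨2 | 2⟩


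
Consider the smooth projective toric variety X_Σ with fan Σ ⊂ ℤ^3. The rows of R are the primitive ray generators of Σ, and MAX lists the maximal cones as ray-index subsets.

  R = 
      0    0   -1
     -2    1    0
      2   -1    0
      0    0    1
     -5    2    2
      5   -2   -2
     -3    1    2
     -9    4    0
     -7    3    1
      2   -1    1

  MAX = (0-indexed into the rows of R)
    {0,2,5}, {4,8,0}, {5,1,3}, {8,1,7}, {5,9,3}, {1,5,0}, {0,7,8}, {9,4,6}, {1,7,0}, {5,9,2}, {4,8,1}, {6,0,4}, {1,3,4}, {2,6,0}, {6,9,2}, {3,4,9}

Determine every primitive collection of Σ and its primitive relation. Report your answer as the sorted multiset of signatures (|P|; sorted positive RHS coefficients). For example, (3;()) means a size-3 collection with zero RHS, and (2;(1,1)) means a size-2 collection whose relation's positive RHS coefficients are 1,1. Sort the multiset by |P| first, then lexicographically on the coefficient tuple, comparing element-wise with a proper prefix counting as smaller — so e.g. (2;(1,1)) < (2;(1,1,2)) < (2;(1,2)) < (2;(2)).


23 minimal non-faces of Δ(Σ) (on 10 rays):

  • {0,3}:  v_{0} + v_{3} = 0  ⟹  sig = (2;())
  • {1,2}:  v_{1} + v_{2} = 0  ⟹  sig = (2;())
  • {4,5}:  v_{4} + v_{5} = 0  ⟹  sig = (2;())
  • {0,9}:  v_{0} + v_{9} = v_{2}  ⟹  sig = (2;(1))
  • {1,6}:  v_{1} + v_{6} = v_{4}  ⟹  sig = (2;(1))
  • {1,9}:  v_{1} + v_{9} = v_{3}  ⟹  sig = (2;(1))
  • {2,3}:  v_{2} + v_{3} = v_{9}  ⟹  sig = (2;(1))
  • {2,4}:  v_{2} + v_{4} = v_{6}  ⟹  sig = (2;(1))
  • {5,6}:  v_{5} + v_{6} = v_{2}  ⟹  sig = (2;(1))
  • {7,9}:  v_{7} + v_{9} = v_{8}  ⟹  sig = (2;(1))
  • {8,9}:  v_{8} + v_{9} = v_{4}  ⟹  sig = (2;(1))
  • {2,7}:  v_{2} + v_{7} = v_{0} + v_{8}  ⟹  sig = (2;(1,1))
  • {2,8}:  v_{2} + v_{8} = v_{0} + v_{4}  ⟹  sig = (2;(1,1))
  • {3,6}:  v_{3} + v_{6} = v_{4} + v_{9}  ⟹  sig = (2;(1,1))
  • {3,7}:  v_{3} + v_{7} = v_{1} + v_{8}  ⟹  sig = (2;(1,1))
  • {3,8}:  v_{3} + v_{8} = v_{1} + v_{4}  ⟹  sig = (2;(1,1))
  • {5,8}:  v_{5} + v_{8} = v_{0} + v_{1}  ⟹  sig = (2;(1,1))
  • {6,7}:  v_{6} + v_{7} = v_{0} + v_{4} + v_{8}  ⟹  sig = (2;(1,1,1))
  • {6,8}:  v_{6} + v_{8} = v_{0} + 2·v_{4}  ⟹  sig = (2;(1,2))
  • {4,7}:  v_{4} + v_{7} = 2·v_{8}  ⟹  sig = (2;(2))
  • {5,7}:  v_{5} + v_{7} = 2·v_{0} + 2·v_{1}  ⟹  sig = (2;(2,2))
  • {0,1,4}:  v_{0} + v_{1} + v_{4} = v_{8}  ⟹  sig = (3;(1))
  • {0,1,8}:  v_{0} + v_{1} + v_{8} = v_{7}  ⟹  sig = (3;(1))

Signatures (|P|; sorted positive RHS coefficients), sorted:
[(2;()), (2;()), (2;()), (2;(1)), (2;(1)), (2;(1)), (2;(1)), (2;(1)), (2;(1)), (2;(1)), (2;(1)), (2;(1,1)), (2;(1,1)), (2;(1,1)), (2;(1,1)), (2;(1,1)), (2;(1,1)), (2;(1,1,1)), (2;(1,2)), (2;(2)), (2;(2,2)), (3;(1)), (3;(1))]


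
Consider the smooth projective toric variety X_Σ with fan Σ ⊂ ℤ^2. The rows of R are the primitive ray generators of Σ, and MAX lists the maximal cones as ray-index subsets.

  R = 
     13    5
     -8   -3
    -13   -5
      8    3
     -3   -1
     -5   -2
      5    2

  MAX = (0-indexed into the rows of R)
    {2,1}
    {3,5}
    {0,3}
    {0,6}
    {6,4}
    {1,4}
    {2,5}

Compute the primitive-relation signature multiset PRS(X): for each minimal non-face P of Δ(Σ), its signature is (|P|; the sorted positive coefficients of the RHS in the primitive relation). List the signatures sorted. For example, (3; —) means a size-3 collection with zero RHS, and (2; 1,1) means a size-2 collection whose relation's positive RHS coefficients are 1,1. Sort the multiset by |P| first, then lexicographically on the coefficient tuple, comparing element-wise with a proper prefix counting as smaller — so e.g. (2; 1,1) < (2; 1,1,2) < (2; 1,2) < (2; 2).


|primitive collections| = 14. Relations:

  P = {0,2}:  v_{0} + v_{2} = 0  →  sig = (2; —)
  P = {1,3}:  v_{1} + v_{3} = 0  →  sig = (2; —)
  P = {5,6}:  v_{5} + v_{6} = 0  →  sig = (2; —)
  P = {0,1}:  v_{0} + v_{1} = v_{6}  →  sig = (2; 1)
  P = {0,5}:  v_{0} + v_{5} = v_{3}  →  sig = (2; 1)
  P = {1,5}:  v_{1} + v_{5} = v_{2}  →  sig = (2; 1)
  P = {1,6}:  v_{1} + v_{6} = v_{4}  →  sig = (2; 1)
  P = {2,3}:  v_{2} + v_{3} = v_{5}  →  sig = (2; 1)
  P = {2,6}:  v_{2} + v_{6} = v_{1}  →  sig = (2; 1)
  P = {3,4}:  v_{3} + v_{4} = v_{6}  →  sig = (2; 1)
  P = {3,6}:  v_{3} + v_{6} = v_{0}  →  sig = (2; 1)
  P = {4,5}:  v_{4} + v_{5} = v_{1}  →  sig = (2; 1)
  P = {0,4}:  v_{0} + v_{4} = 2·v_{6}  →  sig = (2; 2)
  P = {2,4}:  v_{2} + v_{4} = 2·v_{1}  →  sig = (2; 2)

Sorted signature multiset PRS(X):
{ (2; —) ×3,  (2; 1) ×9,  (2; 2) ×2 }


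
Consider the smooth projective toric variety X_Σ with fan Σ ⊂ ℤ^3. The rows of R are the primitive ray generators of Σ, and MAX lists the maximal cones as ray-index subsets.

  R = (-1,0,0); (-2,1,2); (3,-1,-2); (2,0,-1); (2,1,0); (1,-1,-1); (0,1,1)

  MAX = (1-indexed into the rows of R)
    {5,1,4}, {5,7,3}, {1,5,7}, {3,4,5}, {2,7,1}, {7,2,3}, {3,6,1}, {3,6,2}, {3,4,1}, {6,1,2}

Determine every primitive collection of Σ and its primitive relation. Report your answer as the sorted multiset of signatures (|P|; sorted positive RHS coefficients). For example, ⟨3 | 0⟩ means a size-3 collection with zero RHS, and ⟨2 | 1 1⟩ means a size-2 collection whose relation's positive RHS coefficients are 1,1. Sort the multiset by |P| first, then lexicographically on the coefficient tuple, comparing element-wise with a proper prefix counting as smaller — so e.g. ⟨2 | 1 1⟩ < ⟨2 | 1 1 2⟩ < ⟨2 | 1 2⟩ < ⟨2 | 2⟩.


The 9 primitive collections of Σ (r=7, n=3):

  P={2,4}:  v_{2} + v_{4} = v_{7} ; sig = ⟨2 | 1⟩
  P={4,6}:  v_{4} + v_{6} = v_{3} ; sig = ⟨2 | 1⟩
  P={4,7}:  v_{4} + v_{7} = v_{5} ; sig = ⟨2 | 1⟩
  P={5,6}:  v_{5} + v_{6} = v_{3} + v_{7} ; sig = ⟨2 | 1 1⟩
  P={6,7}:  v_{6} + v_{7} = v_{2} + v_{3} ; sig = ⟨2 | 1 1⟩
  P={2,5}:  v_{2} + v_{5} = 2·v_{7} ; sig = ⟨2 | 2⟩
  P={1,2,3}:  v_{1} + v_{2} + v_{3} = 0 ; sig = ⟨3 | 0⟩
  P={1,3,7}:  v_{1} + v_{3} + v_{7} = v_{4} ; sig = ⟨3 | 1⟩
  P={1,3,5}:  v_{1} + v_{3} + v_{5} = 2·v_{4} ; sig = ⟨3 | 2⟩

Signatures (|P|; sorted positive RHS coefficients), sorted:
    |P|=2: 6 collections, coeffs (1), (1), (1), (1,1), (1,1), (2)
    |P|=3: 3 collections, coeffs (), (1), (2)
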